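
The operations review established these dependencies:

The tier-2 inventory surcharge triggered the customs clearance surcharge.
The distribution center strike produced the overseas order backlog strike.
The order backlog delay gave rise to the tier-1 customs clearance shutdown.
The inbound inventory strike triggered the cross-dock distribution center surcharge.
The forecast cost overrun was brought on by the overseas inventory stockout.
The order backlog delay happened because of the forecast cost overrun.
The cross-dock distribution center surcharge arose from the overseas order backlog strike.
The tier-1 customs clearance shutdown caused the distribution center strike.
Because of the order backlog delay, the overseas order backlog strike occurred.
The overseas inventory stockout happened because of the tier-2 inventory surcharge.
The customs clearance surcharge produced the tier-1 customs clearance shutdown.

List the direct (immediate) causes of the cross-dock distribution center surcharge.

the inbound inventory strike, the overseas order backlog strike

Upstream contributors include the tier-2 inventory surcharge, the customs clearance surcharge, the overseas inventory stockout, the forecast cost overrun, the order backlog delay, the tier-1 customs clearance shutdown, the distribution center strike, but only the inbound inventory strike, the overseas order backlog strike feed directly into the cross-dock distribution center surcharge.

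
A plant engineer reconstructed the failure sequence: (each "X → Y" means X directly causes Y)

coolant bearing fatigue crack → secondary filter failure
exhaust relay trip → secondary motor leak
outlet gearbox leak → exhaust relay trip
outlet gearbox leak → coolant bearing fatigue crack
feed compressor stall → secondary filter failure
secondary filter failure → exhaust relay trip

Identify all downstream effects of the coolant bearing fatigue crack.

Direct effects: the secondary filter failure.
2 steps out: the exhaust relay trip.
3 steps out: the secondary motor leak.
Not reachable from it: the outlet gearbox leak, the feed compressor stall.

the exhaust relay trip, the secondary filter failure, the secondary motor leak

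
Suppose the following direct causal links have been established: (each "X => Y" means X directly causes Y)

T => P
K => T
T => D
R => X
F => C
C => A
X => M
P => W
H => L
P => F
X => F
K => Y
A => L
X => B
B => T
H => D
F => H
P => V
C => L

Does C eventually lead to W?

C leads to A, L; W is not among them.

No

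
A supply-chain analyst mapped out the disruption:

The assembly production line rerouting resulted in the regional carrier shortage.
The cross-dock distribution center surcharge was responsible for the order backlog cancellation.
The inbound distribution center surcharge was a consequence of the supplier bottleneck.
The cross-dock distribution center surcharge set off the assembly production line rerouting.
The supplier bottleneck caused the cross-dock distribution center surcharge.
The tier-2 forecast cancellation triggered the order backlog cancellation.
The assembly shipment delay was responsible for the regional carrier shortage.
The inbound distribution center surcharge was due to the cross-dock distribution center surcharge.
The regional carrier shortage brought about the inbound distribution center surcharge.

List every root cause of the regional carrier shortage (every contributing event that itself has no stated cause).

the assembly shipment delay, the supplier bottleneck

Tracing upstream from the regional carrier shortage: the regional carrier shortage ← the assembly production line rerouting ← the cross-dock distribution center surcharge ← the supplier bottleneck.
A separate upstream branch: the regional carrier shortage ← the assembly shipment delay.
Each of those chain origins has no stated cause.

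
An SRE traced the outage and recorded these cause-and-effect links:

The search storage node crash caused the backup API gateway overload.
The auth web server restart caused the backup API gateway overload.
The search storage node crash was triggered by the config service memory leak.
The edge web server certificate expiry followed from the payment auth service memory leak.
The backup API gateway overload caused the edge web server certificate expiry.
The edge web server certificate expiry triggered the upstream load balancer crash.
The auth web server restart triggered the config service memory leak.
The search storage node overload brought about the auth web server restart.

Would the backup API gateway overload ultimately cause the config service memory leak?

No

The backup API gateway overload leads to the edge web server certificate expiry, the upstream load balancer crash; the config service memory leak is not among them.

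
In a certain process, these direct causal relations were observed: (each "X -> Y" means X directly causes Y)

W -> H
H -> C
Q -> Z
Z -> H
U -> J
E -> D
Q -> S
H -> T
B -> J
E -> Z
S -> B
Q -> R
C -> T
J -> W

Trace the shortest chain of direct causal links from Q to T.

Q → Z → H → T

Q → Z
Z → H
H → T
Length: 3 steps.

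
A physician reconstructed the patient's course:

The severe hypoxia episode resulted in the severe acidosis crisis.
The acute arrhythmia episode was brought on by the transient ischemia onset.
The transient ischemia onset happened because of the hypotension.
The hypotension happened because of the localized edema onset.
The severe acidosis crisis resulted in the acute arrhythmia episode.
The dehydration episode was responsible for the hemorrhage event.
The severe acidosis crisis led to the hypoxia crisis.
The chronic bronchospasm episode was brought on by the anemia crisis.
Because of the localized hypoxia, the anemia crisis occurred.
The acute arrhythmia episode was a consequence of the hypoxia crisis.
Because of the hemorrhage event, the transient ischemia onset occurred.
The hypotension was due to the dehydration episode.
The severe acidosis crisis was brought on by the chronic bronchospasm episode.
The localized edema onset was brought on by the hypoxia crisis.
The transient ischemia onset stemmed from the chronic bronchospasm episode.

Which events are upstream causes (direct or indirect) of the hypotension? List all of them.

Immediate causes of the hypotension: the dehydration episode, the localized edema onset.
Further upstream: the localized hypoxia, the severe hypoxia episode, the anemia crisis, the chronic bronchospasm episode, the severe acidosis crisis, the hypoxia crisis.

the anemia crisis, the chronic bronchospasm episode, the dehydration episode, the hypoxia crisis, the localized edema onset, the localized hypoxia, the severe acidosis crisis, the severe hypoxia episode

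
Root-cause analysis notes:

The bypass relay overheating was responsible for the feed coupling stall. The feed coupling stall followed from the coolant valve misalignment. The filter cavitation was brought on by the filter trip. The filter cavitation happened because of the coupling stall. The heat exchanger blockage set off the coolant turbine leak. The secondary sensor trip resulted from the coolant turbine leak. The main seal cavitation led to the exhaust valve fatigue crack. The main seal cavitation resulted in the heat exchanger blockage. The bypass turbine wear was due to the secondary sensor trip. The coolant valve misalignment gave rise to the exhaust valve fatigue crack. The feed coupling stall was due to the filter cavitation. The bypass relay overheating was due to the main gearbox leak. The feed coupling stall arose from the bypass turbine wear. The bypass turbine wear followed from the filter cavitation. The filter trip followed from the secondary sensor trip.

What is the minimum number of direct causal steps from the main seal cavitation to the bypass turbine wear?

4

Shortest chain: the main seal cavitation → the heat exchanger blockage → the coolant turbine leak → the secondary sensor trip → the bypass turbine wear.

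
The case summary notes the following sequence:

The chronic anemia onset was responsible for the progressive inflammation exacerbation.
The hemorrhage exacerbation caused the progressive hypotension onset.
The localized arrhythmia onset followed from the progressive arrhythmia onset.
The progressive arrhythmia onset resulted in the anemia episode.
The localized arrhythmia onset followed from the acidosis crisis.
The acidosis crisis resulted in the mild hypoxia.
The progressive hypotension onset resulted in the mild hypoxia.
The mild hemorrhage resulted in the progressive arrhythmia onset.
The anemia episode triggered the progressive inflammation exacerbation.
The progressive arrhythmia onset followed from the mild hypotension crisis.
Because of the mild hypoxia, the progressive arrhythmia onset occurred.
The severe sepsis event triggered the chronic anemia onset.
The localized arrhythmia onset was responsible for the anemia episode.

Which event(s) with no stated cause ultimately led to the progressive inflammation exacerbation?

the acidosis crisis, the hemorrhage exacerbation, the mild hemorrhage, the mild hypotension crisis, the severe sepsis event

Tracing upstream from the progressive inflammation exacerbation: the progressive inflammation exacerbation ← the anemia episode ← the localized arrhythmia onset ← the acidosis crisis.
A separate upstream branch: the progressive inflammation exacerbation ← the chronic anemia onset ← the severe sepsis event.
A separate upstream branch: the progressive inflammation exacerbation ← the anemia episode ← the progressive arrhythmia onset ← the mild hypoxia ← the progressive hypotension onset ← the hemorrhage exacerbation.
A separate upstream branch: the progressive inflammation exacerbation ← the anemia episode ← the progressive arrhythmia onset ← the mild hemorrhage.
A separate upstream branch: the progressive inflammation exacerbation ← the anemia episode ← the progressive arrhythmia onset ← the mild hypotension crisis.
Each of those chain origins has no stated cause.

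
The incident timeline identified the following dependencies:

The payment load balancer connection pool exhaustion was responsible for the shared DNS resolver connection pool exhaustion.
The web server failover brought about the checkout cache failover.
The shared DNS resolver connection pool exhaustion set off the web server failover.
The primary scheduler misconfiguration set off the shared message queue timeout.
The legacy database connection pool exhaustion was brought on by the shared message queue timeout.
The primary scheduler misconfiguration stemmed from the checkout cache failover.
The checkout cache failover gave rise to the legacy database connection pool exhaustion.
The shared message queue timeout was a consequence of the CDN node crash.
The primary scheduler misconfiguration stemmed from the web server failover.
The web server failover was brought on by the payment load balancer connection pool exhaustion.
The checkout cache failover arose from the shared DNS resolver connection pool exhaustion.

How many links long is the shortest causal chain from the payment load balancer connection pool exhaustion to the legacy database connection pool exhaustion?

Shortest chain: the payment load balancer connection pool exhaustion → the shared DNS resolver connection pool exhaustion → the checkout cache failover → the legacy database connection pool exhaustion.

3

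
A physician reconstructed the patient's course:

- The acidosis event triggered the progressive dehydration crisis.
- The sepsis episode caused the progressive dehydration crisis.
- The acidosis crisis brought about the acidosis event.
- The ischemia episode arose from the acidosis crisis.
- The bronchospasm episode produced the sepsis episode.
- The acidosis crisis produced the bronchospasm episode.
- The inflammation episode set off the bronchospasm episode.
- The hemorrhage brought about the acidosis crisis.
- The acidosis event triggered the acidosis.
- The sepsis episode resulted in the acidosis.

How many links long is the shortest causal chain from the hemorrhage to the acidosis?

3

Shortest chain: the hemorrhage → the acidosis crisis → the acidosis event → the acidosis.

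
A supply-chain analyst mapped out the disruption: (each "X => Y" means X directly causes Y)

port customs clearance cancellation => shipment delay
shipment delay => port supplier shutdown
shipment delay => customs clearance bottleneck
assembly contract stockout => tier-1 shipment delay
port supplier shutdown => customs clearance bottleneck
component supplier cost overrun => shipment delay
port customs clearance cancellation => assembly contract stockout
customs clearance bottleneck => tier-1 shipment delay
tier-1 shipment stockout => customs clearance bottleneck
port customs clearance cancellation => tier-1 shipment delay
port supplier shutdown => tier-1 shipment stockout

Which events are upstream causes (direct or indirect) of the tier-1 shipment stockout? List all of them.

Immediate cause of the tier-1 shipment stockout: the port supplier shutdown.
Further upstream: the port customs clearance cancellation, the component supplier cost overrun, the shipment delay.

the component supplier cost overrun, the port customs clearance cancellation, the port supplier shutdown, the shipment delay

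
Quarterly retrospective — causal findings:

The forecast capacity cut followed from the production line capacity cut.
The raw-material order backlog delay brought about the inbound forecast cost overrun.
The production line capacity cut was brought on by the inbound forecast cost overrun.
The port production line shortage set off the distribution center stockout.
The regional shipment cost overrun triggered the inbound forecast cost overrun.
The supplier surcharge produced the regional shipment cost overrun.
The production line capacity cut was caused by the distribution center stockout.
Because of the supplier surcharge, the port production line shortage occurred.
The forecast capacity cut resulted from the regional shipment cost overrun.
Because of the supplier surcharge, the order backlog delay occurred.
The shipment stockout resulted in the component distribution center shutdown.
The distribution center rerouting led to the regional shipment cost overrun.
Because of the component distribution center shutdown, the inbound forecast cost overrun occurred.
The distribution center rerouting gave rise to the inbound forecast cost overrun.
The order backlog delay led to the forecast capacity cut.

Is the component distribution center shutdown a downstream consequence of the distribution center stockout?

The distribution center stockout leads to the production line capacity cut, the forecast capacity cut; the component distribution center shutdown is not among them.

No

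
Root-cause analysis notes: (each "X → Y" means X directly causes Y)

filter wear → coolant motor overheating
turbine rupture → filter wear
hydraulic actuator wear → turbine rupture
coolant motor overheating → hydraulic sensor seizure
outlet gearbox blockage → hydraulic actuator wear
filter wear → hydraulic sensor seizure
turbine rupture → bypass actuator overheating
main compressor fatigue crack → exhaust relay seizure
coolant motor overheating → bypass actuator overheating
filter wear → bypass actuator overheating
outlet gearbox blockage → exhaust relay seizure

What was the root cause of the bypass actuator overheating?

Tracing upstream from the bypass actuator overheating: the bypass actuator overheating ← the turbine rupture ← the hydraulic actuator wear ← the outlet gearbox blockage.
The outlet gearbox blockage has no stated cause, so it is the root.

the outlet gearbox blockage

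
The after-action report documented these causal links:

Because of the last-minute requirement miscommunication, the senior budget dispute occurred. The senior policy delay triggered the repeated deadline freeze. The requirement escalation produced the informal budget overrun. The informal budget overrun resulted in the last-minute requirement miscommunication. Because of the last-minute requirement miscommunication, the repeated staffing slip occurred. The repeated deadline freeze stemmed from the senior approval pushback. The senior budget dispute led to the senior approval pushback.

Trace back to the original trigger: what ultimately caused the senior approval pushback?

Tracing upstream from the senior approval pushback: the senior approval pushback ← the senior budget dispute ← the last-minute requirement miscommunication ← the informal budget overrun ← the requirement escalation.
The requirement escalation has no stated cause, so it is the root.

the requirement escalation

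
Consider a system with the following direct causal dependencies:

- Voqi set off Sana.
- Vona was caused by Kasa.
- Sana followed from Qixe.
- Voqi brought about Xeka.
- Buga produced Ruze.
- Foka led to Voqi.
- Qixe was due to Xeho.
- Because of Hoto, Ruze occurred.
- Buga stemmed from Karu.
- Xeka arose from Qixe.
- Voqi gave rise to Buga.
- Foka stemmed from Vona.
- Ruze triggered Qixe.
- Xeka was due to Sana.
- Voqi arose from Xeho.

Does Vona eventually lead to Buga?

There is a causal chain: Vona → Foka → Voqi → Buga.

Yes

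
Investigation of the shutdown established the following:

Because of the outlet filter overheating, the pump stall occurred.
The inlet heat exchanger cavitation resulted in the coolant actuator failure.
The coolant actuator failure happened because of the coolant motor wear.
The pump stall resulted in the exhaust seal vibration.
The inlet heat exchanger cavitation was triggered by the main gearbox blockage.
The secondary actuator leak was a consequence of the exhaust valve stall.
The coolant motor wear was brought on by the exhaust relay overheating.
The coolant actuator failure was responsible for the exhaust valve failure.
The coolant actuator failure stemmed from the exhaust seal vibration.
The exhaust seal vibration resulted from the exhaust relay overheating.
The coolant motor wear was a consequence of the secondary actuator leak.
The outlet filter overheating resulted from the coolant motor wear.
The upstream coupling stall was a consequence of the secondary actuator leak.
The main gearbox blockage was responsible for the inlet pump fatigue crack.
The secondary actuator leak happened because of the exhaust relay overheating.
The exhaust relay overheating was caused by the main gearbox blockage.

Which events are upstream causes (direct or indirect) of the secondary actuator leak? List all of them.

the exhaust relay overheating, the exhaust valve stall, the main gearbox blockage

Immediate causes of the secondary actuator leak: the exhaust relay overheating, the exhaust valve stall.
Further upstream: the main gearbox blockage.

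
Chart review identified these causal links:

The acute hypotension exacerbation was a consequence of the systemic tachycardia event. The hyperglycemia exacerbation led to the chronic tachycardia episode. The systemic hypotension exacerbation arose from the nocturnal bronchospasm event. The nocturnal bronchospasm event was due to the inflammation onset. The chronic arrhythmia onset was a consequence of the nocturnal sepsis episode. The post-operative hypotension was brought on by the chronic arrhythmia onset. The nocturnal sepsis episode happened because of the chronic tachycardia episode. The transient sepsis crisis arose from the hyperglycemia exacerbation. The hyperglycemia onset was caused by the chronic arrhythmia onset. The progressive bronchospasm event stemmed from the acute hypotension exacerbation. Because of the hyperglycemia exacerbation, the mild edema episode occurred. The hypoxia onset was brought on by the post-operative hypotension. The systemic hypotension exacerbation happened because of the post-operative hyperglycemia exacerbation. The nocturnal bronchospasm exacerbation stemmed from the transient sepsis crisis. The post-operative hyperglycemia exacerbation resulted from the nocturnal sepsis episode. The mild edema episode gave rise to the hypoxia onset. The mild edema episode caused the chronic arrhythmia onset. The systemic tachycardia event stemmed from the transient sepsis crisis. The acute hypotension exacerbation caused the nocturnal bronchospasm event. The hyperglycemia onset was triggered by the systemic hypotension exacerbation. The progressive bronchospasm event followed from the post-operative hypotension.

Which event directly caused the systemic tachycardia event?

the transient sepsis crisis

Upstream contributors include the hyperglycemia exacerbation, but only the transient sepsis crisis feeds directly into the systemic tachycardia event.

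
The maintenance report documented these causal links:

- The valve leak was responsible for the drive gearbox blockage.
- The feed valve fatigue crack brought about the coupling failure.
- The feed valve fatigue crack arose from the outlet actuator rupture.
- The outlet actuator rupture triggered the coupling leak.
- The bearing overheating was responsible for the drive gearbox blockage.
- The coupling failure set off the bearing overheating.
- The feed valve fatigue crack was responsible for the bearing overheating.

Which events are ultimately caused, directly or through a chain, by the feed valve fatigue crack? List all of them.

Direct effects: the coupling failure, the bearing overheating.
2 steps out: the drive gearbox blockage.
Not reachable from it: the outlet actuator rupture, the coupling leak, the valve leak.

the bearing overheating, the coupling failure, the drive gearbox blockage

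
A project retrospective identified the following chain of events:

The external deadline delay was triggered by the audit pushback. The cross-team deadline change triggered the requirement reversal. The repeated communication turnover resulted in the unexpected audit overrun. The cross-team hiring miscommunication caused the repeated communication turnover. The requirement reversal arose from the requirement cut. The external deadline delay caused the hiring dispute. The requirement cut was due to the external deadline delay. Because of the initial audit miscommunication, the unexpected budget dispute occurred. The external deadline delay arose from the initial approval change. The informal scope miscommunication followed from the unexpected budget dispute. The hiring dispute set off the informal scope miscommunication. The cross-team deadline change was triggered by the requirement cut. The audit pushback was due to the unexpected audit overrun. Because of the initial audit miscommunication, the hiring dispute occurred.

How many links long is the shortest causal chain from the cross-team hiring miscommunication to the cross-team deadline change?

6

Shortest chain: the cross-team hiring miscommunication → the repeated communication turnover → the unexpected audit overrun → the audit pushback → the external deadline delay → the requirement cut → the cross-team deadline change.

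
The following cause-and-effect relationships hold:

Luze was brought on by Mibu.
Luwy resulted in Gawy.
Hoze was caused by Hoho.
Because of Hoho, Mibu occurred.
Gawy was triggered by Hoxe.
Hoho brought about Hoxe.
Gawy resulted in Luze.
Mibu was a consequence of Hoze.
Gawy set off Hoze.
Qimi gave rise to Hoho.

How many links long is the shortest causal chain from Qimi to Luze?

Shortest chain: Qimi → Hoho → Mibu → Luze.

3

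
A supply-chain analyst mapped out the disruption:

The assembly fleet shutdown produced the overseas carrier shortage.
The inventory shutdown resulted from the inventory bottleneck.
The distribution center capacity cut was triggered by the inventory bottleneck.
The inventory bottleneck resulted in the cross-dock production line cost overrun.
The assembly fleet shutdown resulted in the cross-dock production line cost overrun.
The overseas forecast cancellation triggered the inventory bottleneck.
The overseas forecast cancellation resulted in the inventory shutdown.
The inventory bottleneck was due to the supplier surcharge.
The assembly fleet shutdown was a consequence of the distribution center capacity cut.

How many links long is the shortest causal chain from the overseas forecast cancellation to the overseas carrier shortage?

4

Shortest chain: the overseas forecast cancellation → the inventory bottleneck → the distribution center capacity cut → the assembly fleet shutdown → the overseas carrier shortage.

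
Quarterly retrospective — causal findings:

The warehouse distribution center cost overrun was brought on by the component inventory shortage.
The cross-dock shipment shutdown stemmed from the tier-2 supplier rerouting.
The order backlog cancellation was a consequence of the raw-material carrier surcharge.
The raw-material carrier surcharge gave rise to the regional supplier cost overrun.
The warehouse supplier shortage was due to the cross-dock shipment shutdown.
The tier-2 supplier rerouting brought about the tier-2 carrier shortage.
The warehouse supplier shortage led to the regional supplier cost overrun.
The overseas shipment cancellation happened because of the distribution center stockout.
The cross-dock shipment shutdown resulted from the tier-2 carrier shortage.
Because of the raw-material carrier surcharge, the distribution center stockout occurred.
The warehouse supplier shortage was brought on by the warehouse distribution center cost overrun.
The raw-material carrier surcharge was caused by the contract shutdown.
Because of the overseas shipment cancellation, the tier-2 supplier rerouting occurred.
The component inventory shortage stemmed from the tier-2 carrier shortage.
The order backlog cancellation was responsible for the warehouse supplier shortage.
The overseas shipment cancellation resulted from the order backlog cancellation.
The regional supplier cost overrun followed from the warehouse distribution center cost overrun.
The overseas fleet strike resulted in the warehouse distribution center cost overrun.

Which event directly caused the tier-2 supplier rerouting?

Upstream contributors include the contract shutdown, the raw-material carrier surcharge, the distribution center stockout, the order backlog cancellation, but only the overseas shipment cancellation feeds directly into the tier-2 supplier rerouting.

the overseas shipment cancellation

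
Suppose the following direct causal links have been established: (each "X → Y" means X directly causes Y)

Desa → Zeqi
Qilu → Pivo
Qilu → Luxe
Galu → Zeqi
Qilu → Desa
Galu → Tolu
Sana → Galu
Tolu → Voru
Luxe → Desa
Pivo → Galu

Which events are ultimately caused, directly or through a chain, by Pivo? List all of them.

Direct effects: Galu.
2 steps out: Tolu, Zeqi.
3 steps out: Voru.
Not reachable from it: Qilu, Luxe, Desa, Sana.

Galu, Tolu, Voru, Zeqi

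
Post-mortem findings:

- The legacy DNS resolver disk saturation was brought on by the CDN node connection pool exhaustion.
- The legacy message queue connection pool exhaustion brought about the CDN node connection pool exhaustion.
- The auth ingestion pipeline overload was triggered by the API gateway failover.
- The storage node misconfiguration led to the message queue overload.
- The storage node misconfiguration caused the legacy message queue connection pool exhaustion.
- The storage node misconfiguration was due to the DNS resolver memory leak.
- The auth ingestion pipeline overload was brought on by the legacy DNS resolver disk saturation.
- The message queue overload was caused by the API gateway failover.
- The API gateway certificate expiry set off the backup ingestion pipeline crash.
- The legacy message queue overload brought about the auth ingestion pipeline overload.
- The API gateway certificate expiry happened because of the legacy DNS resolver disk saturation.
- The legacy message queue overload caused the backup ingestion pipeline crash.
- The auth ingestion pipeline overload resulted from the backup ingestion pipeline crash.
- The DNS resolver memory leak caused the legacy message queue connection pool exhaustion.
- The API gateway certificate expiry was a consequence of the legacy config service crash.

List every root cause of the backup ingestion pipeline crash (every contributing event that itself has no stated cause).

the DNS resolver memory leak, the legacy config service crash, the legacy message queue overload

Tracing upstream from the backup ingestion pipeline crash: the backup ingestion pipeline crash ← the API gateway certificate expiry ← the legacy DNS resolver disk saturation ← the CDN node connection pool exhaustion ← the legacy message queue connection pool exhaustion ← the DNS resolver memory leak.
A separate upstream branch: the backup ingestion pipeline crash ← the API gateway certificate expiry ← the legacy config service crash.
A separate upstream branch: the backup ingestion pipeline crash ← the legacy message queue overload.
Each of those chain origins has no stated cause.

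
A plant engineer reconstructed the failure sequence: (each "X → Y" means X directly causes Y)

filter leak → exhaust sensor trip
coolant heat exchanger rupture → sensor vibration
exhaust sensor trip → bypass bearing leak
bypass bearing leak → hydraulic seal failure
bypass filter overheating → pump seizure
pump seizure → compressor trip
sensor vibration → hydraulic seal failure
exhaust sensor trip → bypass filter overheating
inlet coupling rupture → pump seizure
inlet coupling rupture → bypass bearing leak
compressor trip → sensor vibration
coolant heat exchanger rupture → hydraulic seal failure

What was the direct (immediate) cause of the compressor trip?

the pump seizure

Upstream contributors include the filter leak, the exhaust sensor trip, the bypass filter overheating, the inlet coupling rupture, but only the pump seizure feeds directly into the compressor trip.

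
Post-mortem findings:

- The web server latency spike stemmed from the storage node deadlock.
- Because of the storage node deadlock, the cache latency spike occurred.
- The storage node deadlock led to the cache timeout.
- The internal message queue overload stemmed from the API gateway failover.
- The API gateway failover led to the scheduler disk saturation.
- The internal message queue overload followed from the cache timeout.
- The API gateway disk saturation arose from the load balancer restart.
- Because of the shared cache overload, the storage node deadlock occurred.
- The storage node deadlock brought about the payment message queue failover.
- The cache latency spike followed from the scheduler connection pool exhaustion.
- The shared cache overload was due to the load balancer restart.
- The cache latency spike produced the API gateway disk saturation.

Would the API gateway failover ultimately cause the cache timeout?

No

The API gateway failover leads to the scheduler disk saturation, the internal message queue overload; the cache timeout is not among them.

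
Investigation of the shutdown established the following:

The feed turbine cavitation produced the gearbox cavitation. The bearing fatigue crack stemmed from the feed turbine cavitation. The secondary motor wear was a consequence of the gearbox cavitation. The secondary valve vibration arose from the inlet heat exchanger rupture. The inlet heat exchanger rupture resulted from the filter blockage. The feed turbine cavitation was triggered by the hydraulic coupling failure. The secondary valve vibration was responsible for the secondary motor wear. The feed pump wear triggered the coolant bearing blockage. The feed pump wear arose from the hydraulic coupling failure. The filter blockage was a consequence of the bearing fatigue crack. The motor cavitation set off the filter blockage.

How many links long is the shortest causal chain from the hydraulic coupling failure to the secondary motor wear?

3

Shortest chain: the hydraulic coupling failure → the feed turbine cavitation → the gearbox cavitation → the secondary motor wear.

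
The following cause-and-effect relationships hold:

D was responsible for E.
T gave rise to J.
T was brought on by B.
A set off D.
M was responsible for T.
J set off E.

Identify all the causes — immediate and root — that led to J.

B, M, T

Immediate cause of J: T.
Further upstream: B, M.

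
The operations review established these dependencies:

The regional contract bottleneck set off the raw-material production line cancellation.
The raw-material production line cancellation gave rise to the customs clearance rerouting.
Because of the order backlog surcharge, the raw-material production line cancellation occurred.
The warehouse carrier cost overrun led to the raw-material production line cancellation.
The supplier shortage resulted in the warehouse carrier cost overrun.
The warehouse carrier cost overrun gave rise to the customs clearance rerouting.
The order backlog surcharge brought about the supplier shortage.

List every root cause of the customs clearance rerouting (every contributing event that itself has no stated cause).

the order backlog surcharge, the regional contract bottleneck

Tracing upstream from the customs clearance rerouting: the customs clearance rerouting ← the raw-material production line cancellation ← the order backlog surcharge.
A separate upstream branch: the customs clearance rerouting ← the raw-material production line cancellation ← the regional contract bottleneck.
Each of those chain origins has no stated cause.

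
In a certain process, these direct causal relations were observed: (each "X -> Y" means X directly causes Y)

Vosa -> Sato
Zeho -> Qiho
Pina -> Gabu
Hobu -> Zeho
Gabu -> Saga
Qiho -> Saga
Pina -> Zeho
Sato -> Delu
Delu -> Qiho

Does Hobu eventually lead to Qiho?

There is a causal chain: Hobu → Zeho → Qiho.

Yes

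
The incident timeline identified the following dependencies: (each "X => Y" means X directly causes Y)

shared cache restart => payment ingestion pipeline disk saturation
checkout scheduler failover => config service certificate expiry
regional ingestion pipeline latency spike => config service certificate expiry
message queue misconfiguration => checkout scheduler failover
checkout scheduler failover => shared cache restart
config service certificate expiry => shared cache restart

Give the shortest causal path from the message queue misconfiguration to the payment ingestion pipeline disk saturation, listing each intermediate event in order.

the message queue misconfiguration → the checkout scheduler failover → the shared cache restart → the payment ingestion pipeline disk saturation

the message queue misconfiguration → the checkout scheduler failover
the checkout scheduler failover → the shared cache restart
the shared cache restart → the payment ingestion pipeline disk saturation
Length: 3 steps.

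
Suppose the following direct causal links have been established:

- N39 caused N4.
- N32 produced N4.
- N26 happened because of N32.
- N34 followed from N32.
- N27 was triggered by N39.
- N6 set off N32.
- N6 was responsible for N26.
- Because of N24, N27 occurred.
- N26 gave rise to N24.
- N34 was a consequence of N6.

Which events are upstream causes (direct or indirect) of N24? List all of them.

Immediate cause of N24: N26.
Further upstream: N6, N32.

N26, N32, N6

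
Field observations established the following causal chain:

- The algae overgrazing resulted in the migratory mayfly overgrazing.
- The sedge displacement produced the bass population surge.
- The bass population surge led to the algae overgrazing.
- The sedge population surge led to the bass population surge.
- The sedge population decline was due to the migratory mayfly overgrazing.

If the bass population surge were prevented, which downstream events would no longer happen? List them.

the algae overgrazing, the migratory mayfly overgrazing, the sedge population decline

Downstream of the bass population surge: the algae overgrazing, the migratory mayfly overgrazing, the sedge population decline.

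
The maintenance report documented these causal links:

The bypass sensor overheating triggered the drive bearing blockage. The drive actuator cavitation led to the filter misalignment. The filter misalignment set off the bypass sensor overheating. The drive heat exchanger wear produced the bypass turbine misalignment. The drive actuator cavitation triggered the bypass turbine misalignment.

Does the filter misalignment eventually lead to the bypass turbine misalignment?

No

The filter misalignment leads to the bypass sensor overheating, the drive bearing blockage; the bypass turbine misalignment is not among them.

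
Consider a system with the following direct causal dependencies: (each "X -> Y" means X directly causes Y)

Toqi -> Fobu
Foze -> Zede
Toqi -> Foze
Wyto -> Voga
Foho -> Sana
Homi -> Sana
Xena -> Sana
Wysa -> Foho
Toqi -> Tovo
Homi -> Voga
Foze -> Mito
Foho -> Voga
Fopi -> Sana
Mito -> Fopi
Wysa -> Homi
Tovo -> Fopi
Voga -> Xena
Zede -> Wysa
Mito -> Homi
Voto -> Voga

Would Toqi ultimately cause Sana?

Yes

There is a causal chain: Toqi → Tovo → Fopi → Sana.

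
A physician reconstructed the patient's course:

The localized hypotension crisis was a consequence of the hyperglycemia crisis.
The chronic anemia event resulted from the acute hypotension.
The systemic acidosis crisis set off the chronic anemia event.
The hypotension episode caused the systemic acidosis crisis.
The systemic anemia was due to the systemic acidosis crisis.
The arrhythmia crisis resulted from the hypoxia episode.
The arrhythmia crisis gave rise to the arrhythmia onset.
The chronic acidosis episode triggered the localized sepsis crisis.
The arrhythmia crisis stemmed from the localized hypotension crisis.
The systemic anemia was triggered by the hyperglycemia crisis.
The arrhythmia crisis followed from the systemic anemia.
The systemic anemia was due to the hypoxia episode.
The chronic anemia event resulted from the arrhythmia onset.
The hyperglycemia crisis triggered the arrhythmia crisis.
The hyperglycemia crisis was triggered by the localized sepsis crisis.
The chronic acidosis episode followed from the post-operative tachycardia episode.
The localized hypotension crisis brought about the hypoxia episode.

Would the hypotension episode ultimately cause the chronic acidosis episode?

No

The hypotension episode leads to the systemic acidosis crisis, the systemic anemia, the arrhythmia crisis, the arrhythmia onset, the chronic anemia event; the chronic acidosis episode is not among them.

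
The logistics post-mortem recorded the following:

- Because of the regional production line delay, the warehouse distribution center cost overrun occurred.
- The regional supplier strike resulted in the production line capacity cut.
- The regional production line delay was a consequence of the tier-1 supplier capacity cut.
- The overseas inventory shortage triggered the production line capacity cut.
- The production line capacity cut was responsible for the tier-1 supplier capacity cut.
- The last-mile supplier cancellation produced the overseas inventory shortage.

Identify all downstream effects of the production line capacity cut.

the regional production line delay, the tier-1 supplier capacity cut, the warehouse distribution center cost overrun

Direct effects: the tier-1 supplier capacity cut.
2 steps out: the regional production line delay.
3 steps out: the warehouse distribution center cost overrun.
Not reachable from it: the last-mile supplier cancellation, the overseas inventory shortage, the regional supplier strike.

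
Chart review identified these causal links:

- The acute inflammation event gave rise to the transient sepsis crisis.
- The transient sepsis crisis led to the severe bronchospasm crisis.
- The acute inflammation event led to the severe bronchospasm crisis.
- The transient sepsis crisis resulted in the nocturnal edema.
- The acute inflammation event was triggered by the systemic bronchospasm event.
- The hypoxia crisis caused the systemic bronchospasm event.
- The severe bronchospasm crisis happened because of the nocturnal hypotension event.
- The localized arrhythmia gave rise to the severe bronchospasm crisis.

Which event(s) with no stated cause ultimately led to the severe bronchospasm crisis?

Tracing upstream from the severe bronchospasm crisis: the severe bronchospasm crisis ← the nocturnal hypotension event.
A separate upstream branch: the severe bronchospasm crisis ← the acute inflammation event ← the systemic bronchospasm event ← the hypoxia crisis.
A separate upstream branch: the severe bronchospasm crisis ← the localized arrhythmia.
Each of those chain origins has no stated cause.

the hypoxia crisis, the localized arrhythmia, the nocturnal hypotension event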